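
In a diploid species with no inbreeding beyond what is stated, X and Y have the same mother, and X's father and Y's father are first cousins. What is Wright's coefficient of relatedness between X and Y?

0.28125

With two independent routes of shared ancestry, r is the sum of the two contributions.
X and Y are related in two ways: half-sibs through their shared mother (r = 1/4) and second cousins through their fathers (r = 1/32).
r = 1/4 + 1/32 = 0.28125.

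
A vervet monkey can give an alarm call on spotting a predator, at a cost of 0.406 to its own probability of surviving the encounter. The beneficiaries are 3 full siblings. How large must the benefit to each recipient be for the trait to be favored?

r to a full sibling = 0.5 (full sibs share both parents — two paths of length 2: r = 2·(1/2)^2 = 1/2).
Hamilton's rule with n recipients of equal r: n·r·B > C, so B > C/(n·r) = 0.406/(3·0.5) = 0.2707.

0.2707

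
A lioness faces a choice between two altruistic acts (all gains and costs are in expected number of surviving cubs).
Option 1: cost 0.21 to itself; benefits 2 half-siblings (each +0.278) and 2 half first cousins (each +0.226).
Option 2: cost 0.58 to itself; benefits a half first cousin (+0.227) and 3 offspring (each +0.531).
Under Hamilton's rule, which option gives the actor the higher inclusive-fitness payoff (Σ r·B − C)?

Option 1: r to a half-sibling = 0.25.
Option 1: r to a half first cousin = 0.0625.
Option 1: Σ r·B − C = (2·0.25·0.278 + 2·0.0625·0.226) − 0.21 = -0.04275.
Option 2: r to a half first cousin = 0.0625.
Option 2: r to an offspring = 0.5.
Option 2: Σ r·B − C = (1·0.0625·0.227 + 3·0.5·0.531) − 0.58 = 0.2306875.
Option 2 has the higher net inclusive-fitness payoff.

Option 2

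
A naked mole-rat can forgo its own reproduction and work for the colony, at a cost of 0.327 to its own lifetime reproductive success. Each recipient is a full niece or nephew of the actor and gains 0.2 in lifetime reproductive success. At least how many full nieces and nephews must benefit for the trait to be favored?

7

r to a full niece or nephew = 0.25 (full aunt/uncle↔niece/nephew: two paths of length 3 through the shared grandparent pair: r = 2·(1/2)^3 = 1/4).
Hamilton's rule: n·r·B > C  ⇒  n > C/(r·B) = 0.327/(0.25·0.2) = 6.54.
The smallest integer exceeding 6.54 is 7.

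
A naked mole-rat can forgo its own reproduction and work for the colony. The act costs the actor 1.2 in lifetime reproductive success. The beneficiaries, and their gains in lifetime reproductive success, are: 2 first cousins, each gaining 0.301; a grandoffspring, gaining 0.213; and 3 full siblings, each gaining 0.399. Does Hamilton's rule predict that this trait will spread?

Hamilton's rule: the trait is favored when the sum of r·B over every recipient exceeds the actor's cost C.
r to a first cousin = 0.125 (first cousins share one grandparent pair — two paths of length 4: r = 2·(1/2)^4 = 1/8).
r to a grandoffspring = 1/4 (two parent–offspring links: r = (1/2)^2 = 1/4).
r to a full sibling = 1/2 (full sibs share both parents — two paths of length 2: r = 2·(1/2)^2 = 1/2).
Summing one r·B term per recipient: 2·0.125·0.301 + 1·0.25·0.213 + 3·0.5·0.399 = 0.727.
0.727 < 1.2: the indirect benefit is less than the cost.

No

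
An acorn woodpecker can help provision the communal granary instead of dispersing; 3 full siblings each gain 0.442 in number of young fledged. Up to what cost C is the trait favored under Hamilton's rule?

0.663

r to a full sibling = 0.5 (full sibs share both parents — two paths of length 2: r = 2·(1/2)^2 = 1/2).
Hamilton's rule: n·r·B > C, so the trait is favored while C < n·r·B = 3·0.5·0.442 = 0.663.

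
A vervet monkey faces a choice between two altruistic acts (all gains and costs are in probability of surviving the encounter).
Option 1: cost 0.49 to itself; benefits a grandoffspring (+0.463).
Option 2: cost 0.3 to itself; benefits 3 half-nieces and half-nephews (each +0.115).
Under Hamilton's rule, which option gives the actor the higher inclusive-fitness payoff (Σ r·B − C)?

Option 2

Option 1: r to a grandoffspring = 0.25.
Option 1: Σ r·B − C = (1·0.25·0.463) − 0.49 = -0.37425.
Option 2: r to a half-niece or half-nephew = 0.125.
Option 2: Σ r·B − C = (3·0.125·0.115) − 0.3 = -0.256875.
Option 2 has the higher net inclusive-fitness payoff.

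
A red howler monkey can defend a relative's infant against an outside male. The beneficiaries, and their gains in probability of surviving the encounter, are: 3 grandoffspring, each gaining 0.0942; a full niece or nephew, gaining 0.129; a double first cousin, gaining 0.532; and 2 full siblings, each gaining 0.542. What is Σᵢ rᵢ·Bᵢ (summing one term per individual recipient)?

0.7779

r to a grandoffspring = 1/4 (two parent–offspring links: r = (1/2)^2 = 1/4).
r to a full niece or nephew = 1/4 (full aunt/uncle↔niece/nephew: two paths of length 3 through the shared grandparent pair: r = 2·(1/2)^3 = 1/4).
r to a double first cousin = 1/4 (double first cousins share both grandparent pairs — four paths of length 4: r = 4·(1/2)^4 = 1/4).
r to a full sibling = 1/2 (full sibs share both parents — two paths of length 2: r = 2·(1/2)^2 = 1/2).
Summing one r·B term per recipient: 3·0.25·0.0942 + 1·0.25·0.129 + 1·0.25·0.532 + 2·0.5·0.542 = 0.7779.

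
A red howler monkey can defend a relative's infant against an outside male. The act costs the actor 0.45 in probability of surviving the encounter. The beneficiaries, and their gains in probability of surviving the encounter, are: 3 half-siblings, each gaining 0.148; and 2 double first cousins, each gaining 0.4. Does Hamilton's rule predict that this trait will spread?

Hamilton's rule: the trait is favored when the sum of r·B over every recipient exceeds the actor's cost C.
r to a half-sibling = 1/4 (half-sibs share one parent — one path of length 2: r = (1/2)^2 = 1/4).
r to a double first cousin = 0.25 (double first cousins share both grandparent pairs — four paths of length 4: r = 4·(1/2)^4 = 1/4).
Summing one r·B term per recipient: 3·0.25·0.148 + 2·0.25·0.4 = 0.311.
0.311 < 0.45: the indirect benefit is less than the cost.

No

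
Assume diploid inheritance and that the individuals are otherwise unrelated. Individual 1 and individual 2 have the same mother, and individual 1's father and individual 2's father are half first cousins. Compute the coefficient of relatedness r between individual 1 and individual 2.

Relatedness sums over independent paths through distinct common ancestors.
Individual 1 and individual 2 are related in two ways: half-sibs through their shared mother (r = 1/4) and half second cousins through their fathers (r = 1/64).
r = 1/4 + 1/64 = 17/64 = 0.265625.

0.265625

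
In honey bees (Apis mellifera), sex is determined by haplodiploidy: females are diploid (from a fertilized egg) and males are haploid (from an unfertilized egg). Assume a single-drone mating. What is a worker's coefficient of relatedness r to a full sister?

0.75

Haplodiploid full sisters inherit their father's entire haploid genome identically (contributing 1/2) and on average half of their mother's contribution (1/2 · 1/2 = 1/4); r = 1/2 + 1/4 = 3/4.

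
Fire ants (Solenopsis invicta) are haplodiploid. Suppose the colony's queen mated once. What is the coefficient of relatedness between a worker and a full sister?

Haplodiploid full sisters inherit their father's entire haploid genome identically (contributing 1/2) and on average half of their mother's contribution (1/2 · 1/2 = 1/4); r = 1/2 + 1/4 = 3/4.

0.75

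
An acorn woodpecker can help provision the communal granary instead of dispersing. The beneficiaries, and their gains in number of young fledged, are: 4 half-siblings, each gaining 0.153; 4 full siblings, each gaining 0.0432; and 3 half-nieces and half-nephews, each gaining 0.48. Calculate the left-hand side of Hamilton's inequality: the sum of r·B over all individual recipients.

r to a half-sibling = 0.25 (half-sibs share one parent — one path of length 2: r = (1/2)^2 = 1/4).
r to a full sibling = 1/2 (full sibs share both parents — two paths of length 2: r = 2·(1/2)^2 = 1/2).
r to a half-niece or half-nephew = 1/8 (half-aunt/uncle↔niece/nephew: one path of length 3: r = (1/2)^3 = 1/8).
Summing one r·B term per recipient: 4·0.25·0.153 + 4·0.5·0.0432 + 3·0.125·0.48 = 0.4194.

0.4194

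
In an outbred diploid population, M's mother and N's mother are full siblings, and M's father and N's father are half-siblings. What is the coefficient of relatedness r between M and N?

0.1875

Relatedness sums over independent paths through distinct common ancestors.
M and N are related in two ways: first cousins through their mothers (r = 1/8) and half first cousins through their fathers (r = 1/16).
r = 1/8 + 1/16 = 3/16 = 0.1875.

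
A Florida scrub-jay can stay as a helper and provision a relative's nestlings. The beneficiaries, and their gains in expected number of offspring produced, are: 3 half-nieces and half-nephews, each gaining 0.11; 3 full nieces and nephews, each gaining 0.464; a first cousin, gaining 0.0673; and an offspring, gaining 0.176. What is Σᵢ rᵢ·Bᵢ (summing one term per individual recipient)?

r to a half-niece or half-nephew = 0.125 (half-aunt/uncle↔niece/nephew: one path of length 3: r = (1/2)^3 = 1/8).
r to a full niece or nephew = 0.25 (full aunt/uncle↔niece/nephew: two paths of length 3 through the shared grandparent pair: r = 2·(1/2)^3 = 1/4).
r to a first cousin = 0.125 (first cousins share one grandparent pair — two paths of length 4: r = 2·(1/2)^4 = 1/8).
r to an offspring = 0.5 (one parent–offspring link: r = (1/2)^1 = 1/2).
Summing one r·B term per recipient: 3·0.125·0.11 + 3·0.25·0.464 + 1·0.125·0.0673 + 1·0.5·0.176 = 0.4856625.

0.4856625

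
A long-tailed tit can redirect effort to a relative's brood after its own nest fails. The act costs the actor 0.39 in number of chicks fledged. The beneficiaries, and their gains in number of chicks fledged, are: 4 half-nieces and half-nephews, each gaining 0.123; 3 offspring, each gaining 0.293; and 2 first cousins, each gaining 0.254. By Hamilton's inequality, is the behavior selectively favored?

Hamilton's rule: the trait is favored when the sum of r·B over every recipient exceeds the actor's cost C.
r to a half-niece or half-nephew = 0.125 (half-aunt/uncle↔niece/nephew: one path of length 3: r = (1/2)^3 = 1/8).
r to an offspring = 1/2 (one parent–offspring link: r = (1/2)^1 = 1/2).
r to a first cousin = 1/8 (first cousins share one grandparent pair — two paths of length 4: r = 2·(1/2)^4 = 1/8).
Summing one r·B term per recipient: 4·0.125·0.123 + 3·0.5·0.293 + 2·0.125·0.254 = 0.5645.
0.5645 > 0.39: the indirect benefit exceeds the cost.

Yes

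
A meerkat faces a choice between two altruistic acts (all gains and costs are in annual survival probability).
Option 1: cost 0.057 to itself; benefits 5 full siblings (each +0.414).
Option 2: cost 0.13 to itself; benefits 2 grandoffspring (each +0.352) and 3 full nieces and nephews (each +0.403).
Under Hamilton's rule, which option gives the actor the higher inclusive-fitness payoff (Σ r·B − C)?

Option 1: r to a full sibling = 0.5.
Option 1: Σ r·B − C = (5·0.5·0.414) − 0.057 = 0.978.
Option 2: r to a grandoffspring = 0.25.
Option 2: r to a full niece or nephew = 0.25.
Option 2: Σ r·B − C = (2·0.25·0.352 + 3·0.25·0.403) − 0.13 = 0.34825.
Option 1 has the higher net inclusive-fitness payoff.

Option 1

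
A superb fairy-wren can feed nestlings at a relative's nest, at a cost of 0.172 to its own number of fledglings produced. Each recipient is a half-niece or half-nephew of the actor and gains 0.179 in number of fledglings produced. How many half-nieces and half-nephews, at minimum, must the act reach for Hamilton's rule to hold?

r to a half-niece or half-nephew = 1/8 (half-aunt/uncle↔niece/nephew: one path of length 3: r = (1/2)^3 = 1/8).
Hamilton's rule: n·r·B > C  ⇒  n > C/(r·B) = 0.172/(0.125·0.179) = 7.687.
The smallest integer exceeding 7.687 is 8.

8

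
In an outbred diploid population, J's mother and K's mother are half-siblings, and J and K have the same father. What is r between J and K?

With two independent routes of shared ancestry, r is the sum of the two contributions.
J and K are related in two ways: half first cousins through their mothers (r = 1/16) and half-sibs through their shared father (r = 1/4).
r = 1/16 + 1/4 = 5/16 = 0.3125.

0.3125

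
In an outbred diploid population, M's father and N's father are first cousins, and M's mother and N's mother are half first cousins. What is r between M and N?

Relatedness sums over independent paths through distinct common ancestors.
M and N are related in two ways: second cousins through their fathers (r = 1/32) and half second cousins through their mothers (r = 1/64).
r = 1/32 + 1/64 = 3/64 = 0.046875.

0.046875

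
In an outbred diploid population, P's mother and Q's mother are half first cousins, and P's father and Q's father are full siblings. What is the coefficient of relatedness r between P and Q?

With two independent routes of shared ancestry, r is the sum of the two contributions.
P and Q are related in two ways: half second cousins through their mothers (r = 1/64) and first cousins through their fathers (r = 1/8).
r = 1/64 + 1/8 = 0.140625.

0.140625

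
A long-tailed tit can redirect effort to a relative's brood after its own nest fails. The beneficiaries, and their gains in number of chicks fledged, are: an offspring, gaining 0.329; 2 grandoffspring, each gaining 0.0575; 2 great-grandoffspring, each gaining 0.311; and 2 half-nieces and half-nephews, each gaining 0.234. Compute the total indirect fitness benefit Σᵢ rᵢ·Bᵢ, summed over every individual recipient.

r to an offspring = 1/2 (one parent–offspring link: r = (1/2)^1 = 1/2).
r to a grandoffspring = 0.25 (two parent–offspring links: r = (1/2)^2 = 1/4).
r to a great-grandoffspring = 0.125 (three parent–offspring links: r = (1/2)^3 = 1/8).
r to a half-niece or half-nephew = 1/8 (half-aunt/uncle↔niece/nephew: one path of length 3: r = (1/2)^3 = 1/8).
Summing one r·B term per recipient: 1·0.5·0.329 + 2·0.25·0.0575 + 2·0.125·0.311 + 2·0.125·0.234 = 0.3295.

0.3295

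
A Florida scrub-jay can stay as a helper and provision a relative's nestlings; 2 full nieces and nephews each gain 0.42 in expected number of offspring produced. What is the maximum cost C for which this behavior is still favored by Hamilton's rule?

r to a full niece or nephew = 1/4 (full aunt/uncle↔niece/nephew: two paths of length 3 through the shared grandparent pair: r = 2·(1/2)^3 = 1/4).
Hamilton's rule: n·r·B > C, so the trait is favored while C < n·r·B = 2·0.25·0.42 = 0.21.

0.21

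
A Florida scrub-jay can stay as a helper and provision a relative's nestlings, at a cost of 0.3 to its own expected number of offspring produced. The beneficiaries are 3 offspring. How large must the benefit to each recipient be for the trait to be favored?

r to an offspring = 0.5 (one parent–offspring link: r = (1/2)^1 = 1/2).
Hamilton's rule with n recipients of equal r: n·r·B > C, so B > C/(n·r) = 0.3/(3·0.5) = 0.2.

0.2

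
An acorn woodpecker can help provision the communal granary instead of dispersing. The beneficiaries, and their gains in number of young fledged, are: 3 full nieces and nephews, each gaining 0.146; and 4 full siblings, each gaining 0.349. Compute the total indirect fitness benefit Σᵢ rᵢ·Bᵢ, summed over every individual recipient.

r to a full niece or nephew = 1/4 (full aunt/uncle↔niece/nephew: two paths of length 3 through the shared grandparent pair: r = 2·(1/2)^3 = 1/4).
r to a full sibling = 0.5 (full sibs share both parents — two paths of length 2: r = 2·(1/2)^2 = 1/2).
Summing one r·B term per recipient: 3·0.25·0.146 + 4·0.5·0.349 = 0.8075.

0.8075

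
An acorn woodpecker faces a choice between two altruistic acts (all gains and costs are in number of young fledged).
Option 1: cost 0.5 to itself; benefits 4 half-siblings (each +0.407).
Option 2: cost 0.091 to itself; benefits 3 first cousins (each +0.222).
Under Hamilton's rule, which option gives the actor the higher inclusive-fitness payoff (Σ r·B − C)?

Option 2

Option 1: r to a half-sibling = 0.25.
Option 1: Σ r·B − C = (4·0.25·0.407) − 0.5 = -0.093.
Option 2: r to a first cousin = 0.125.
Option 2: Σ r·B − C = (3·0.125·0.222) − 0.091 = -0.00775.
Option 2 has the higher net inclusive-fitness payoff.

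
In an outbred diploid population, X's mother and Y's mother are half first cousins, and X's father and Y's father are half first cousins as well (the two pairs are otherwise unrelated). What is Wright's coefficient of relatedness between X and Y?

0.03125

Wright's path rule: contributions from independent ancestry routes add.
X and Y are related in two ways: half second cousins through their mothers (r = 1/64) and half second cousins through their fathers (r = 1/64).
r = 1/64 + 1/64 = 0.03125.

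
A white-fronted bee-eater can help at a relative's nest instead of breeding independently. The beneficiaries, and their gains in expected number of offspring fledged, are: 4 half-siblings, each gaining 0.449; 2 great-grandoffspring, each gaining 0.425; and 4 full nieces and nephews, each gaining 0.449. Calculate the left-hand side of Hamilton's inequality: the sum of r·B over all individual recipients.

r to a half-sibling = 0.25 (half-sibs share one parent — one path of length 2: r = (1/2)^2 = 1/4).
r to a great-grandoffspring = 0.125 (three parent–offspring links: r = (1/2)^3 = 1/8).
r to a full niece or nephew = 0.25 (full aunt/uncle↔niece/nephew: two paths of length 3 through the shared grandparent pair: r = 2·(1/2)^3 = 1/4).
Summing one r·B term per recipient: 4·0.25·0.449 + 2·0.125·0.425 + 4·0.25·0.449 = 1.00425.

1.00425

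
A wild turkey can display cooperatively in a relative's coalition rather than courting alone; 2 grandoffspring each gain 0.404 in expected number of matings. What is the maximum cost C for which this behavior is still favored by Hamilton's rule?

0.202

r to a grandoffspring = 1/4 (two parent–offspring links: r = (1/2)^2 = 1/4).
Hamilton's rule: n·r·B > C, so the trait is favored while C < n·r·B = 2·0.25·0.404 = 0.202.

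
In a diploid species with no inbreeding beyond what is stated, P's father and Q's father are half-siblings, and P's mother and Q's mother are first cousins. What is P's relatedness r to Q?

Wright's path rule: contributions from independent ancestry routes add.
P and Q are related in two ways: half first cousins through their fathers (r = 1/16) and second cousins through their mothers (r = 1/32).
r = 1/16 + 1/32 = 0.09375.

0.09375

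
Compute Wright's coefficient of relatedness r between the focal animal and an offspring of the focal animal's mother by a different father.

Each parent–offspring link contributes a factor of 1/2, and independent paths through distinct common ancestors add.
Half-sibs share one parent — one path of length 2: r = (1/2)^2 = 1/4.

0.25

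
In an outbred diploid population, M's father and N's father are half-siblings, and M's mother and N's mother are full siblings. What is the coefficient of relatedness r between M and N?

With two independent routes of shared ancestry, r is the sum of the two contributions.
M and N are related in two ways: half first cousins through their fathers (r = 1/16) and first cousins through their mothers (r = 1/8).
r = 1/16 + 1/8 = 3/16 = 0.1875.

0.1875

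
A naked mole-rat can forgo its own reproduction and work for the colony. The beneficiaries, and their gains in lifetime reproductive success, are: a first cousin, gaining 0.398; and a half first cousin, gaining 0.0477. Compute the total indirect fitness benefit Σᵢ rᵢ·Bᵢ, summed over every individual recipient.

r to a first cousin = 1/8 (first cousins share one grandparent pair — two paths of length 4: r = 2·(1/2)^4 = 1/8).
r to a half first cousin = 1/16 (half first cousins share one grandparent — one path of length 4: r = (1/2)^4 = 1/16).
Summing one r·B term per recipient: 1·0.125·0.398 + 1·0.0625·0.0477 = 0.05273125.

0.05273125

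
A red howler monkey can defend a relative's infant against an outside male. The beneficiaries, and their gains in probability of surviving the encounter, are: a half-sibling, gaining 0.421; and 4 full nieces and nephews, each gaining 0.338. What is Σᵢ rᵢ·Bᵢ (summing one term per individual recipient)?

r to a half-sibling = 1/4 (half-sibs share one parent — one path of length 2: r = (1/2)^2 = 1/4).
r to a full niece or nephew = 1/4 (full aunt/uncle↔niece/nephew: two paths of length 3 through the shared grandparent pair: r = 2·(1/2)^3 = 1/4).
Summing one r·B term per recipient: 1·0.25·0.421 + 4·0.25·0.338 = 0.44325.

0.44325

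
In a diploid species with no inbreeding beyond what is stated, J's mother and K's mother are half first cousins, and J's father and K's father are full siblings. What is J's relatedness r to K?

Relatedness sums over independent paths through distinct common ancestors.
J and K are related in two ways: half second cousins through their mothers (r = 1/64) and first cousins through their fathers (r = 1/8).
r = 1/64 + 1/8 = 0.140625.

0.140625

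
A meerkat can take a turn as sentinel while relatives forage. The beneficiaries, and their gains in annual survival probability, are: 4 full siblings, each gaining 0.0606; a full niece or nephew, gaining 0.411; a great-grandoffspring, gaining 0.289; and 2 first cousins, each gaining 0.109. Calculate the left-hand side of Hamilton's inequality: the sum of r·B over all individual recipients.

0.287325

r to a full sibling = 1/2 (full sibs share both parents — two paths of length 2: r = 2·(1/2)^2 = 1/2).
r to a full niece or nephew = 0.25 (full aunt/uncle↔niece/nephew: two paths of length 3 through the shared grandparent pair: r = 2·(1/2)^3 = 1/4).
r to a great-grandoffspring = 1/8 (three parent–offspring links: r = (1/2)^3 = 1/8).
r to a first cousin = 1/8 (first cousins share one grandparent pair — two paths of length 4: r = 2·(1/2)^4 = 1/8).
Summing one r·B term per recipient: 4·0.5·0.0606 + 1·0.25·0.411 + 1·0.125·0.289 + 2·0.125·0.109 = 0.287325.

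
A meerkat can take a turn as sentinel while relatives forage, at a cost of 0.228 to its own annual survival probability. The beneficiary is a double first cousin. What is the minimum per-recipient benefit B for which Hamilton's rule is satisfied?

r to a double first cousin = 1/4 (double first cousins share both grandparent pairs — four paths of length 4: r = 4·(1/2)^4 = 1/4).
Hamilton's rule with n recipients of equal r: n·r·B > C, so B > C/(n·r) = 0.228/(1·0.25) = 0.912.

0.912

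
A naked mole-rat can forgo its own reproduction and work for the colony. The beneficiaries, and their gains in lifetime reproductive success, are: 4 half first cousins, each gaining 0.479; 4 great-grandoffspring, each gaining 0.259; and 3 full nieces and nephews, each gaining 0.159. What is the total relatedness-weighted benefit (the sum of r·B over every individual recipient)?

0.3685

r to a half first cousin = 0.0625 (half first cousins share one grandparent — one path of length 4: r = (1/2)^4 = 1/16).
r to a great-grandoffspring = 1/8 (three parent–offspring links: r = (1/2)^3 = 1/8).
r to a full niece or nephew = 0.25 (full aunt/uncle↔niece/nephew: two paths of length 3 through the shared grandparent pair: r = 2·(1/2)^3 = 1/4).
Summing one r·B term per recipient: 4·0.0625·0.479 + 4·0.125·0.259 + 3·0.25·0.159 = 0.3685.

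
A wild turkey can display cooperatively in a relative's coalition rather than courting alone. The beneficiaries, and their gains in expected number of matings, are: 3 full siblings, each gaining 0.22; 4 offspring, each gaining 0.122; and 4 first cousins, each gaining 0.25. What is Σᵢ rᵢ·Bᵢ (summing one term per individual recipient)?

0.699

r to a full sibling = 0.5 (full sibs share both parents — two paths of length 2: r = 2·(1/2)^2 = 1/2).
r to an offspring = 0.5 (one parent–offspring link: r = (1/2)^1 = 1/2).
r to a first cousin = 1/8 (first cousins share one grandparent pair — two paths of length 4: r = 2·(1/2)^4 = 1/8).
Summing one r·B term per recipient: 3·0.5·0.22 + 4·0.5·0.122 + 4·0.125·0.25 = 0.699.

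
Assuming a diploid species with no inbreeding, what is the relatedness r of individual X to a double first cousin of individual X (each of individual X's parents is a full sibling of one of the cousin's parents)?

0.25

Each parent–offspring link contributes a factor of 1/2, and independent paths through distinct common ancestors add.
Double first cousins share both grandparent pairs — four paths of length 4: r = 4·(1/2)^4 = 1/4.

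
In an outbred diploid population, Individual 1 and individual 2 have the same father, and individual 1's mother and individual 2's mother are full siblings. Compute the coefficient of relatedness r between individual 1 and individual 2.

Relatedness sums over independent paths through distinct common ancestors.
Individual 1 and individual 2 are related in two ways: half-sibs through their shared father (r = 1/4) and first cousins through their mothers (r = 1/8).
r = 1/4 + 1/8 = 3/8 = 0.375.

0.375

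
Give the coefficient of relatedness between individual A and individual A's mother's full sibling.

0.25

Each parent–offspring link contributes a factor of 1/2, and independent paths through distinct common ancestors add.
Full aunt/uncle↔niece/nephew: two paths of length 3 through the shared grandparent pair: r = 2·(1/2)^3 = 1/4.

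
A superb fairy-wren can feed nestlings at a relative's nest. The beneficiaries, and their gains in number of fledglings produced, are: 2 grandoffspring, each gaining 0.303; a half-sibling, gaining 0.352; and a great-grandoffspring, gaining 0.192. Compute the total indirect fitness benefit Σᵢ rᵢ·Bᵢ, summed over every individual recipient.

0.2635

r to a grandoffspring = 0.25 (two parent–offspring links: r = (1/2)^2 = 1/4).
r to a half-sibling = 1/4 (half-sibs share one parent — one path of length 2: r = (1/2)^2 = 1/4).
r to a great-grandoffspring = 1/8 (three parent–offspring links: r = (1/2)^3 = 1/8).
Summing one r·B term per recipient: 2·0.25·0.303 + 1·0.25·0.352 + 1·0.125·0.192 = 0.2635.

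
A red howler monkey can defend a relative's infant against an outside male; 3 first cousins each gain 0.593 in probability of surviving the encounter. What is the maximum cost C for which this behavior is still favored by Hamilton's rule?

r to a first cousin = 0.125 (first cousins share one grandparent pair — two paths of length 4: r = 2·(1/2)^4 = 1/8).
Hamilton's rule: n·r·B > C, so the trait is favored while C < n·r·B = 3·0.125·0.593 = 0.222375.

0.222375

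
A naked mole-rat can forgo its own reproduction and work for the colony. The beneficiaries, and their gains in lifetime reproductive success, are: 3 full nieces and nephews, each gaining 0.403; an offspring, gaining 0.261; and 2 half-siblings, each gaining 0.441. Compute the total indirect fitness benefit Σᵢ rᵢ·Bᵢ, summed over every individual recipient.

0.65325

r to a full niece or nephew = 0.25 (full aunt/uncle↔niece/nephew: two paths of length 3 through the shared grandparent pair: r = 2·(1/2)^3 = 1/4).
r to an offspring = 1/2 (one parent–offspring link: r = (1/2)^1 = 1/2).
r to a half-sibling = 0.25 (half-sibs share one parent — one path of length 2: r = (1/2)^2 = 1/4).
Summing one r·B term per recipient: 3·0.25·0.403 + 1·0.5·0.261 + 2·0.25·0.441 = 0.65325.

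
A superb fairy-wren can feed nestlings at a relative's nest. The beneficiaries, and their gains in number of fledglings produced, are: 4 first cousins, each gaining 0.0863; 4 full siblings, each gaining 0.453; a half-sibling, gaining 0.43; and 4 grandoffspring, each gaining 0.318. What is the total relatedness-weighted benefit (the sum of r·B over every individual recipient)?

r to a first cousin = 0.125 (first cousins share one grandparent pair — two paths of length 4: r = 2·(1/2)^4 = 1/8).
r to a full sibling = 1/2 (full sibs share both parents — two paths of length 2: r = 2·(1/2)^2 = 1/2).
r to a half-sibling = 1/4 (half-sibs share one parent — one path of length 2: r = (1/2)^2 = 1/4).
r to a grandoffspring = 0.25 (two parent–offspring links: r = (1/2)^2 = 1/4).
Summing one r·B term per recipient: 4·0.125·0.0863 + 4·0.5·0.453 + 1·0.25·0.43 + 4·0.25·0.318 = 1.37465.

1.37465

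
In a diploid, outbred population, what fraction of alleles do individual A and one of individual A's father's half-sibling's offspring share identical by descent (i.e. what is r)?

Each parent–offspring link contributes a factor of 1/2, and independent paths through distinct common ancestors add.
Half first cousins share one grandparent — one path of length 4: r = (1/2)^4 = 1/16.

0.0625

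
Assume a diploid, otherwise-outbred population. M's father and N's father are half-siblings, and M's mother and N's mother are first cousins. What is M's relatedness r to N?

Relatedness sums over independent paths through distinct common ancestors.
M and N are related in two ways: half first cousins through their fathers (r = 1/16) and second cousins through their mothers (r = 1/32).
r = 1/16 + 1/32 = 0.09375.

0.09375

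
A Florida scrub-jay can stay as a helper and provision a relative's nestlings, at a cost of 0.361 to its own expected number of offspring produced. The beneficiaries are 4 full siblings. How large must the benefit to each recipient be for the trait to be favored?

r to a full sibling = 1/2 (full sibs share both parents — two paths of length 2: r = 2·(1/2)^2 = 1/2).
Hamilton's rule with n recipients of equal r: n·r·B > C, so B > C/(n·r) = 0.361/(4·0.5) = 0.1805.

0.1805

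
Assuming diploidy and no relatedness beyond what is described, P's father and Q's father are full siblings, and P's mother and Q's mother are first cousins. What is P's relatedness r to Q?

0.15625

Wright's path rule: contributions from independent ancestry routes add.
P and Q are related in two ways: first cousins through their fathers (r = 1/8) and second cousins through their mothers (r = 1/32).
r = 1/8 + 1/32 = 5/32 = 0.15625.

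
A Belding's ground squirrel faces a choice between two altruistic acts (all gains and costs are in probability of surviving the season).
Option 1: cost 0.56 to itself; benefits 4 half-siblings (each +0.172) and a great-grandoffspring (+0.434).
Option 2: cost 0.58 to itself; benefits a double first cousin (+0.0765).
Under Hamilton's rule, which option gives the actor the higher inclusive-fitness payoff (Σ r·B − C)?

Option 1: r to a half-sibling = 0.25.
Option 1: r to a great-grandoffspring = 0.125.
Option 1: Σ r·B − C = (4·0.25·0.172 + 1·0.125·0.434) − 0.56 = -0.33375.
Option 2: r to a double first cousin = 0.25.
Option 2: Σ r·B − C = (1·0.25·0.0765) − 0.58 = -0.560875.
Option 1 has the higher net inclusive-fitness payoff.

Option 1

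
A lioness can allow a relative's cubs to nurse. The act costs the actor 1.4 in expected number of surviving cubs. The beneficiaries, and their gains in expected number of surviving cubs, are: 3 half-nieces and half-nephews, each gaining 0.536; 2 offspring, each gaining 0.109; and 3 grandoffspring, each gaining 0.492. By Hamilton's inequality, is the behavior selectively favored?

Hamilton's rule: the trait is favored when the sum of r·B over every recipient exceeds the actor's cost C.
r to a half-niece or half-nephew = 0.125 (half-aunt/uncle↔niece/nephew: one path of length 3: r = (1/2)^3 = 1/8).
r to an offspring = 1/2 (one parent–offspring link: r = (1/2)^1 = 1/2).
r to a grandoffspring = 0.25 (two parent–offspring links: r = (1/2)^2 = 1/4).
Summing one r·B term per recipient: 3·0.125·0.536 + 2·0.5·0.109 + 3·0.25·0.492 = 0.679.
0.679 < 1.4: the indirect benefit is less than the cost.

No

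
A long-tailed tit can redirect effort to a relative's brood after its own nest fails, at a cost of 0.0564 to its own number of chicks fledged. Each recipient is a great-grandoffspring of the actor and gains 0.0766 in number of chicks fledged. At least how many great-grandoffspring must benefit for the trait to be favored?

6

r to a great-grandoffspring = 1/8 (three parent–offspring links: r = (1/2)^3 = 1/8).
Hamilton's rule: n·r·B > C  ⇒  n > C/(r·B) = 0.0564/(0.125·0.0766) = 5.89.
The smallest integer exceeding 5.89 is 6.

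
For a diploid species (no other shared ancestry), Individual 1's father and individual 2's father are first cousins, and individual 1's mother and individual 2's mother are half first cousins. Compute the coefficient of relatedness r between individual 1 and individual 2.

0.046875

Independent pedigree routes through distinct common ancestors add.
Individual 1 and individual 2 are related in two ways: second cousins through their fathers (r = 1/32) and half second cousins through their mothers (r = 1/64).
r = 1/32 + 1/64 = 0.046875.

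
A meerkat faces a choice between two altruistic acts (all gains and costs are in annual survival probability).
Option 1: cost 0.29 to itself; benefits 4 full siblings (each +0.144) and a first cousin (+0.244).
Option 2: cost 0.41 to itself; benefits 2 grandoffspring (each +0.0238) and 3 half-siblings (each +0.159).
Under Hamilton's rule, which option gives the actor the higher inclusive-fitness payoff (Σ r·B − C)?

Option 1

Option 1: r to a full sibling = 0.5.
Option 1: r to a first cousin = 0.125.
Option 1: Σ r·B − C = (4·0.5·0.144 + 1·0.125·0.244) − 0.29 = 0.0285.
Option 2: r to a grandoffspring = 0.25.
Option 2: r to a half-sibling = 0.25.
Option 2: Σ r·B − C = (2·0.25·0.0238 + 3·0.25·0.159) − 0.41 = -0.27885.
Option 1 has the higher net inclusive-fitness payoff.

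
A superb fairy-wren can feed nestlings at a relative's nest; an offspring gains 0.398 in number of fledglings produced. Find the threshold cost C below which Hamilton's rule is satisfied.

r to an offspring = 1/2 (one parent–offspring link: r = (1/2)^1 = 1/2).
Hamilton's rule: n·r·B > C, so the trait is favored while C < n·r·B = 1·0.5·0.398 = 0.199.

0.199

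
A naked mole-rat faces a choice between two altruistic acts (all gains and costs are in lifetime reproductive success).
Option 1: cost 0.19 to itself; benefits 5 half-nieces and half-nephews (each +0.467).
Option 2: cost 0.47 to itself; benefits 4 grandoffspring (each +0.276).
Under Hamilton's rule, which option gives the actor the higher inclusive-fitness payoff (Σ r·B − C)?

Option 1

Option 1: r to a half-niece or half-nephew = 0.125.
Option 1: Σ r·B − C = (5·0.125·0.467) − 0.19 = 0.101875.
Option 2: r to a grandoffspring = 0.25.
Option 2: Σ r·B − C = (4·0.25·0.276) − 0.47 = -0.194.
Option 1 has the higher net inclusive-fitness payoff.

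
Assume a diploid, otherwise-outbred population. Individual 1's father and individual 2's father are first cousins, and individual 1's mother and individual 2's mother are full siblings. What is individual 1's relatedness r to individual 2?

Relatedness sums over independent paths through distinct common ancestors.
Individual 1 and individual 2 are related in two ways: second cousins through their fathers (r = 1/32) and first cousins through their mothers (r = 1/8).
r = 1/32 + 1/8 = 0.15625.

0.15625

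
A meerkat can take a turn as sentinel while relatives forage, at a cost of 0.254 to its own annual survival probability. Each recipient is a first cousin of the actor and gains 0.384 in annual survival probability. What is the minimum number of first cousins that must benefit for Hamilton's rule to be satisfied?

r to a first cousin = 0.125 (first cousins share one grandparent pair — two paths of length 4: r = 2·(1/2)^4 = 1/8).
Hamilton's rule: n·r·B > C  ⇒  n > C/(r·B) = 0.254/(0.125·0.384) = 5.292.
The smallest integer exceeding 5.292 is 6.

6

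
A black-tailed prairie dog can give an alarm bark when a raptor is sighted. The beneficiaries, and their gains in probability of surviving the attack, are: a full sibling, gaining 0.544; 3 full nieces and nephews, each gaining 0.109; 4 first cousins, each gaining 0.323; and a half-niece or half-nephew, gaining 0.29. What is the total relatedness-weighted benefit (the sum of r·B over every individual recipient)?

0.5515

r to a full sibling = 0.5 (full sibs share both parents — two paths of length 2: r = 2·(1/2)^2 = 1/2).
r to a full niece or nephew = 0.25 (full aunt/uncle↔niece/nephew: two paths of length 3 through the shared grandparent pair: r = 2·(1/2)^3 = 1/4).
r to a first cousin = 0.125 (first cousins share one grandparent pair — two paths of length 4: r = 2·(1/2)^4 = 1/8).
r to a half-niece or half-nephew = 1/8 (half-aunt/uncle↔niece/nephew: one path of length 3: r = (1/2)^3 = 1/8).
Summing one r·B term per recipient: 1·0.5·0.544 + 3·0.25·0.109 + 4·0.125·0.323 + 1·0.125·0.29 = 0.5515.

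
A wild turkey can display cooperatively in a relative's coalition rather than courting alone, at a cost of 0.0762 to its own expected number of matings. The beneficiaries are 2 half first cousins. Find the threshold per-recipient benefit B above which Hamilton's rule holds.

r to a half first cousin = 0.0625 (half first cousins share one grandparent — one path of length 4: r = (1/2)^4 = 1/16).
Hamilton's rule with n recipients of equal r: n·r·B > C, so B > C/(n·r) = 0.0762/(2·0.0625) = 0.6096.

0.6096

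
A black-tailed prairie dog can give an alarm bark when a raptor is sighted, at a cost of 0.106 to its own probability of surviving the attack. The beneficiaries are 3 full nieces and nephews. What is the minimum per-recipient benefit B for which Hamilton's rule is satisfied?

r to a full niece or nephew = 0.25 (full aunt/uncle↔niece/nephew: two paths of length 3 through the shared grandparent pair: r = 2·(1/2)^3 = 1/4).
Hamilton's rule with n recipients of equal r: n·r·B > C, so B > C/(n·r) = 0.106/(3·0.25) = 0.1413.

0.1413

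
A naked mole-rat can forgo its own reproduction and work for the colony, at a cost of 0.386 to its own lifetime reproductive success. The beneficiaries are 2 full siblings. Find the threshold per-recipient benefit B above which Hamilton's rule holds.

0.386

r to a full sibling = 0.5 (full sibs share both parents — two paths of length 2: r = 2·(1/2)^2 = 1/2).
Hamilton's rule with n recipients of equal r: n·r·B > C, so B > C/(n·r) = 0.386/(2·0.5) = 0.386.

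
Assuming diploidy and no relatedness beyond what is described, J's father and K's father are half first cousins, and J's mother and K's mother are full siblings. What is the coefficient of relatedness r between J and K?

0.140625

With two independent routes of shared ancestry, r is the sum of the two contributions.
J and K are related in two ways: half second cousins through their fathers (r = 1/64) and first cousins through their mothers (r = 1/8).
r = 1/64 + 1/8 = 0.140625.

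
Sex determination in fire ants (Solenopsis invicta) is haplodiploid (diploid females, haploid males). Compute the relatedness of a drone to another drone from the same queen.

0.5

Haploid brothers each carry a random half of the queen's diploid genome, so on average they share half: r = 1/2.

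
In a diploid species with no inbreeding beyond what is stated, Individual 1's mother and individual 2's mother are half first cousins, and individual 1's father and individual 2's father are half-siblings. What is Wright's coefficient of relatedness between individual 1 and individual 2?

Independent pedigree routes through distinct common ancestors add.
Individual 1 and individual 2 are related in two ways: half second cousins through their mothers (r = 1/64) and half first cousins through their fathers (r = 1/16).
r = 1/64 + 1/16 = 5/64 = 0.078125.

0.078125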